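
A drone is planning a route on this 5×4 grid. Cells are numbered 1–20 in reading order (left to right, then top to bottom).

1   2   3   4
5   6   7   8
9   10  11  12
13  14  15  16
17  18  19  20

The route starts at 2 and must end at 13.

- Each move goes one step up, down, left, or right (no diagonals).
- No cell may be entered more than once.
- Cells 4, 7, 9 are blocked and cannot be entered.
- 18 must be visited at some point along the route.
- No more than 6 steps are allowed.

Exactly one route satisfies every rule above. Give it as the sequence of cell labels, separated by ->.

2 -> 6 -> 10 -> 14 -> 18 -> 17 -> 13

The 6-move cap with required stops at 18 leaves no slack for detours.
Route from 2: down 4 to 18, left 1 to 17, up 1 to 13 — 6 moves in all.
Check: all required cells visited; 6 ≤ 6 moves.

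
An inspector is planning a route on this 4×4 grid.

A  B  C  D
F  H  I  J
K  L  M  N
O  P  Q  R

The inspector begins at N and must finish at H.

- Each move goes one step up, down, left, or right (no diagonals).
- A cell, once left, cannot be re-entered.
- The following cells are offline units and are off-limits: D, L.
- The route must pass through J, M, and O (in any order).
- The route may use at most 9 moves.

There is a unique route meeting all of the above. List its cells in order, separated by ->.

The 9-move cap with required stops at J, M, O leaves no slack for detours.
Route from N: up 1 to J, left 1 to I, down 2 to Q, left 2 to O, up 2 to F, right 1 to H — 9 moves in all.
Check: all required cells visited; 9 ≤ 9 moves.

N -> J -> I -> M -> Q -> P -> O -> K -> F -> H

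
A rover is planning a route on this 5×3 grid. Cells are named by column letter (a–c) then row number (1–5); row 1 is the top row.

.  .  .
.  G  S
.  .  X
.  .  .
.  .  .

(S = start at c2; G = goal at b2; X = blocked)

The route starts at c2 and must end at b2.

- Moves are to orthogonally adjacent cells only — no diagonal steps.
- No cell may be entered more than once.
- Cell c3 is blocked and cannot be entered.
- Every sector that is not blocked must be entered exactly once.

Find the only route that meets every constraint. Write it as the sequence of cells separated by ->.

Need to visit all 14 open cells exactly once, starting at c2 and ending at b2.
Cell c5 has only two open neighbours (c4 and b5), so the path must pass straight through it: one of those is the cell it's entered from and the other is where it exits.
Route from c2: up 1 to c1, left 2 to a1, down 4 to a5, right 2 to c5, up 1 to c4, left 1 to b4, up 2 to b2 — 13 moves in all.
Check: all 14 open cells covered.

c2 -> c1 -> b1 -> a1 -> a2 -> a3 -> a4 -> a5 -> b5 -> c5 -> c4 -> b4 -> b3 -> b2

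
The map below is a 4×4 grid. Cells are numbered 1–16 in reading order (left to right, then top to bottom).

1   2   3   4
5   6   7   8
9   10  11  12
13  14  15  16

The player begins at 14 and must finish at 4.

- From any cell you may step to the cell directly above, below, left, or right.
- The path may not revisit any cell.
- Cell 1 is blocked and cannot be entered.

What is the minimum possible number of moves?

5

The Manhattan distance from 14 to 4 is |4−1| + |2−4| = 5, so at least 5 moves are needed.
A route of 5 moves achieves this: 14 → 10 → 6 → 2 → 3 → 4.
Since 5 matches the lower bound, it is optimal.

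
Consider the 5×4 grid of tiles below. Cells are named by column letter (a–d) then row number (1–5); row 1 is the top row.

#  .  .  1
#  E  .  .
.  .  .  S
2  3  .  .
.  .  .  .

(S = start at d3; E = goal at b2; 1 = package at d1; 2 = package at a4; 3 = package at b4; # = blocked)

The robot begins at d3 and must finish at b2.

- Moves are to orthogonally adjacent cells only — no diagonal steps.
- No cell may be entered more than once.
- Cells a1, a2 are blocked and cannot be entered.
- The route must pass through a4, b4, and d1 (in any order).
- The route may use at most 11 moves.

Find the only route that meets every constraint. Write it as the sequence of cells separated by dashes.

d3 - d2 - d1 - c1 - c2 - c3 - c4 - b4 - a4 - a3 - b3 - b2

Any route must reach a4, b4, and d1 and still end at b2 within 11 moves, so the order of the required stops is forced.
Route from d3: up 2 to d1, left 1 to c1, down 3 to c4, left 2 to a4, up 1 to a3, right 1 to b3, up 1 to b2 — 11 moves in all.
Check: all required cells visited; 11 ≤ 11 moves.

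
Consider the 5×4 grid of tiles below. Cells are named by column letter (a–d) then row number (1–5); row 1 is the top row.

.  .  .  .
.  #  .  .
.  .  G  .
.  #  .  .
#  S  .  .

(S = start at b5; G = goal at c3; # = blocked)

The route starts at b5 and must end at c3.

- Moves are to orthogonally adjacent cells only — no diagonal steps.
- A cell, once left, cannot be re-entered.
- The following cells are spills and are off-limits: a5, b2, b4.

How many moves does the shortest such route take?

The Manhattan distance from b5 to c3 is |5−3| + |2−3| = 3, so at least 3 moves are needed.
A route of 3 moves achieves this: b5 → c5 → c4 → c3.
Since 3 matches the lower bound, it is optimal.

3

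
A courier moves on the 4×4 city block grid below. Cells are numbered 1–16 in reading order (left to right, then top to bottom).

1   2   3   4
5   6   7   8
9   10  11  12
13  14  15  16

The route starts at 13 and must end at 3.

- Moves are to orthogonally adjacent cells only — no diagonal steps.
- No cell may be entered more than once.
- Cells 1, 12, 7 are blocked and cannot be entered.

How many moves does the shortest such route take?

5

The Manhattan distance from 13 to 3 is |4−1| + |1−3| = 5, so at least 5 moves are needed.
A route of 5 moves achieves this: 13 → 9 → 5 → 6 → 2 → 3.
Since 5 matches the lower bound, it is optimal.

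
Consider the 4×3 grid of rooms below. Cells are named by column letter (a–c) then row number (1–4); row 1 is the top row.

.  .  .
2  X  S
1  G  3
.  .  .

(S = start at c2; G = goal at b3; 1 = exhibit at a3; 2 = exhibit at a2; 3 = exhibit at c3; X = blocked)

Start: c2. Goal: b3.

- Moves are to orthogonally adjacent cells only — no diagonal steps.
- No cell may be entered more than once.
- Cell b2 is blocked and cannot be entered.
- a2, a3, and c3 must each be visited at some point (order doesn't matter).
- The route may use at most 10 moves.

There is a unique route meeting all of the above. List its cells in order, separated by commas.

The 10-move cap with required stops at a2, a3, c3 leaves no slack for detours.
Route from c2: up 1 to c1, left 2 to a1, down 3 to a4, right 2 to c4, up 1 to c3, left 1 to b3 — 10 moves in all.
Check: all required cells visited; 10 ≤ 10 moves.

c2, c1, b1, a1, a2, a3, a4, b4, c4, c3, b3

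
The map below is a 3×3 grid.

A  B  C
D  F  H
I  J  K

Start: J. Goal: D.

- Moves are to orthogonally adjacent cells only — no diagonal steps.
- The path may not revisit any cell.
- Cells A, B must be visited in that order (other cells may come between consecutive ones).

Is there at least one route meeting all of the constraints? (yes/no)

Ignoring the required order, 4 revisit-free routes from J to D pass through all of A and B; the waypoint orders that occur are B → A (4) — never A → B.

no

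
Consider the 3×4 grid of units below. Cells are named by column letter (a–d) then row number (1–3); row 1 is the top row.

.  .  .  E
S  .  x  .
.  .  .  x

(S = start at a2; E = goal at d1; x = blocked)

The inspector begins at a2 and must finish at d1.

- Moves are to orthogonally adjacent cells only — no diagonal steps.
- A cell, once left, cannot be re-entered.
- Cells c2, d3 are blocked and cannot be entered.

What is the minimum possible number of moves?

4

The Manhattan distance from a2 to d1 is |2−1| + |1−4| = 4, so at least 4 moves are needed.
A route of 4 moves achieves this: a2 → a1 → b1 → c1 → d1.
Since 4 matches the lower bound, it is optimal.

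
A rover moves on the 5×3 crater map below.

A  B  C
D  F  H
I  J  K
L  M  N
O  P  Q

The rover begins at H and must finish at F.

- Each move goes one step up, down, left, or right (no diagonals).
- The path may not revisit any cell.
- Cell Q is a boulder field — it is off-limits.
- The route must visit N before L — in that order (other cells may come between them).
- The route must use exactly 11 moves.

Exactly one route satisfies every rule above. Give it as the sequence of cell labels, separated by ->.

The waypoints must appear in the order N, L, with no cell reused.
Route from H: 2× down (reaching N), left to M, down to P, left to O, 4× up (reaching A), right to B, down to F — 11 moves in all.
Check: order respected (N at step 2, L at step 6); 11 moves as required.

H -> K -> N -> M -> P -> O -> L -> I -> D -> A -> B -> F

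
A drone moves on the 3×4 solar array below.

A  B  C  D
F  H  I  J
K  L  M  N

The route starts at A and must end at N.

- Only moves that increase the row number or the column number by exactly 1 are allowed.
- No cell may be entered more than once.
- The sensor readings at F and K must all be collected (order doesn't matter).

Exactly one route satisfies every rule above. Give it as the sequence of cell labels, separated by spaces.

Moves only go right or down, so the column and row indices never decrease.
Route from A: 2× down (reaching K), 3× right (reaching N) — 5 moves in all.
Check: all required cells visited.

A F K L M N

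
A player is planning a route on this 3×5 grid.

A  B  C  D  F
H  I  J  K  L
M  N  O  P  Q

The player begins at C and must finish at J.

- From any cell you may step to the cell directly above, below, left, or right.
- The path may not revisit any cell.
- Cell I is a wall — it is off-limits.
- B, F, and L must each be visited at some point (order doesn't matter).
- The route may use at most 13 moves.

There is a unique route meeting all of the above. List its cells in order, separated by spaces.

Any route must reach B, F, and L and still end at J within 13 moves, so the order of the required stops is forced.
Route from C: left 2 to A, down 2 to M, right 4 to Q, up 2 to F, left 1 to D, down 1 to K, left 1 to J — 13 moves in all.
Check: all required cells visited; 13 ≤ 13 moves.

C B A H M N O P Q L F D K J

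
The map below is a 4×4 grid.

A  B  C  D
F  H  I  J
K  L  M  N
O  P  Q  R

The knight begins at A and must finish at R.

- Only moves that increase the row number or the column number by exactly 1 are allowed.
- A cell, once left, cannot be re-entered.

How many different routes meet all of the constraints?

20

A right/down-only route from A to R makes exactly 3 down-moves and 3 right-moves in some order.
With no other constraints that would be C(6,3) = 20 routes.
That gives 20 routes.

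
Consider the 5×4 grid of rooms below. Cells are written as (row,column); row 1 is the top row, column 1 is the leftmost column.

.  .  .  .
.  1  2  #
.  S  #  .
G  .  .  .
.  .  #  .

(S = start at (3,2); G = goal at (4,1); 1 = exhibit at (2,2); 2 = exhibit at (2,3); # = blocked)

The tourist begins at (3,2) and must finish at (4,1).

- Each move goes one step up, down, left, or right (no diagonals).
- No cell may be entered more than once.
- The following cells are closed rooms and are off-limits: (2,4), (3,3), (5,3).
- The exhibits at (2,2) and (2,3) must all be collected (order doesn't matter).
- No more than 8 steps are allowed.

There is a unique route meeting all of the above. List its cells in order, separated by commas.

The 8-move cap with required stops at (2,2), (2,3) leaves no slack for detours.
Route from (3,2): up to (2,2), right to (2,3), up to (1,3), 2× left (reaching (1,1)), 3× down (reaching (4,1)) — 8 moves in all.
Check: all required cells visited; 8 ≤ 8 moves.

(3,2), (2,2), (2,3), (1,3), (1,2), (1,1), (2,1), (3,1), (4,1)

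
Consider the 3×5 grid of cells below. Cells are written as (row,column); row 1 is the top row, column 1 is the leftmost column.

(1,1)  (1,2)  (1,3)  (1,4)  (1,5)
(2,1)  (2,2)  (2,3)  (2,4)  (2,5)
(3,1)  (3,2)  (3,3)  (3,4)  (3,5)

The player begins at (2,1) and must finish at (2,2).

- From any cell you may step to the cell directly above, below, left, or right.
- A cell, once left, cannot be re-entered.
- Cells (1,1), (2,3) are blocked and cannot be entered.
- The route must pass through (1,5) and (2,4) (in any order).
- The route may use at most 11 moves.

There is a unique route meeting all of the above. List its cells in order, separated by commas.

The 11-move cap with required stops at (1,5), (2,4) leaves no slack for detours.
Route from (2,1): down 1 to (3,1), right 3 to (3,4), up 1 to (2,4), right 1 to (2,5), up 1 to (1,5), left 3 to (1,2), down 1 to (2,2) — 11 moves in all.
Check: all required cells visited; 11 ≤ 11 moves.

(2,1), (3,1), (3,2), (3,3), (3,4), (2,4), (2,5), (1,5), (1,4), (1,3), (1,2), (2,2)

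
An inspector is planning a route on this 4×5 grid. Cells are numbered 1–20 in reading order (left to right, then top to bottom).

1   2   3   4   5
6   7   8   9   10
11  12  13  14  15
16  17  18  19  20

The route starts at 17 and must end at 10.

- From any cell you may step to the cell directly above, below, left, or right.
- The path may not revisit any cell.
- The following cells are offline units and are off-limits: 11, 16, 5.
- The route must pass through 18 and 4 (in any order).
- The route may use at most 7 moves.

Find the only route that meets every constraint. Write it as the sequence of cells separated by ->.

The budget equals the shortest possible length, so every move has to be on a shortest route through the required cells.
Route from 17: right 1 to 18, up 3 to 3, right 1 to 4, down 1 to 9, right 1 to 10 — 7 moves in all.
Check: all required cells visited; 7 ≤ 7 moves.

17 -> 18 -> 13 -> 8 -> 3 -> 4 -> 9 -> 10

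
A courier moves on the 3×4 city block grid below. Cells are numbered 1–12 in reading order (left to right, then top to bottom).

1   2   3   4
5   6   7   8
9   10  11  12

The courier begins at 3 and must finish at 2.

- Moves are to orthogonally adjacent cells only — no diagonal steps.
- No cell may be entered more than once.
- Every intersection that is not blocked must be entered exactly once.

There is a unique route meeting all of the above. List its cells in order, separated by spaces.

Need to visit all 12 open cells exactly once, starting at 3 and ending at 2.
Cell 12 has only two open neighbours (8 and 11), so the path must pass straight through it: one of those is the cell it's entered from and the other is where it exits.
Route from 3: right to 4, 2× down (reaching 12), left to 11, up to 7, left to 6, down to 10, left to 9, 2× up (reaching 1), right to 2 — 11 moves in all.
Check: all 12 open cells covered.

3 4 8 12 11 7 6 10 9 5 1 2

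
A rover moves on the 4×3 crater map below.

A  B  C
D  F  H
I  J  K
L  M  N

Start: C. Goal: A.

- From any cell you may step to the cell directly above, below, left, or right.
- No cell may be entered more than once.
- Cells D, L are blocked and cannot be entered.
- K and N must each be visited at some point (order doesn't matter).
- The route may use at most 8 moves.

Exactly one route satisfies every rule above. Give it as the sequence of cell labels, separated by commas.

Any route must reach K and N and still end at A within 8 moves, so the order of the required stops is forced.
Route from C: down 3 to N, left 1 to M, up 3 to B, left 1 to A — 8 moves in all.
Check: all required cells visited; 8 ≤ 8 moves.

C, H, K, N, M, J, F, B, A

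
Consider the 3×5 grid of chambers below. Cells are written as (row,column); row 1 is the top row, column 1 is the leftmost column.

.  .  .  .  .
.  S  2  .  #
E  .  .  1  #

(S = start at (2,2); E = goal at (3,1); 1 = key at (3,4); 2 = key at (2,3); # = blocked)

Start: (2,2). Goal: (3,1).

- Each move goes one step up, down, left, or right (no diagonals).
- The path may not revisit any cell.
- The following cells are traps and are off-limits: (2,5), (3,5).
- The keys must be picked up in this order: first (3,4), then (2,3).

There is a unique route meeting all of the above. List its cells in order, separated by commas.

The waypoints must appear in the order (3,4), (2,3), with no cell reused.
Route from (2,2): down 1 to (3,2), right 2 to (3,4), up 1 to (2,4), left 1 to (2,3), up 1 to (1,3), left 2 to (1,1), down 2 to (3,1) — 10 moves in all.
Check: order respected (1 at step 3, 2 at step 5).

(2,2), (3,2), (3,3), (3,4), (2,4), (2,3), (1,3), (1,2), (1,1), (2,1), (3,1)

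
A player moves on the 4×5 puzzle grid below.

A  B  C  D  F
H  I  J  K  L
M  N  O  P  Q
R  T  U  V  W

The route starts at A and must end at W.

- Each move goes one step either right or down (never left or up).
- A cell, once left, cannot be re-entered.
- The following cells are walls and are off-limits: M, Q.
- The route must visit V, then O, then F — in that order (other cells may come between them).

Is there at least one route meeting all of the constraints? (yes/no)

no

O lies above V, so going from V to O would need an upward move — but moves only go right/down, so V cannot be visited before O.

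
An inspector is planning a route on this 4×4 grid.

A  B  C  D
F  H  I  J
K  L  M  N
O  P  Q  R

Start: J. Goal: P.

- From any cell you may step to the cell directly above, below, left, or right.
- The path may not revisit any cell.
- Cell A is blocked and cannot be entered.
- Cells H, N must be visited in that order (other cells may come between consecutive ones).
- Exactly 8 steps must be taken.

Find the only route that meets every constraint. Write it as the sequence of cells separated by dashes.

J - I - H - L - M - N - R - Q - P

The waypoints must appear in the order H, N, with no cell reused.
Route from J: 2× left (reaching H), down to L, 2× right (reaching N), down to R, 2× left (reaching P) — 8 moves in all.
Check: order respected (H at step 2, N at step 5); 8 moves as required.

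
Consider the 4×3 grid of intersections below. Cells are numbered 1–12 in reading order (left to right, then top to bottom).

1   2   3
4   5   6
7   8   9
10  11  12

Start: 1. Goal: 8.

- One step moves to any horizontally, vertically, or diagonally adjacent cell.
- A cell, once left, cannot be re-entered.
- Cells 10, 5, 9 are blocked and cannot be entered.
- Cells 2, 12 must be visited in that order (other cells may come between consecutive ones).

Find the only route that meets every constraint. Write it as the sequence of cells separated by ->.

1 -> 2 -> 4 -> 7 -> 11 -> 12 -> 8

The waypoints must appear in the order 2, 12, with no cell reused.
Route from 1: right to 2, down-left to 4, down to 7, down-right to 11, right to 12, up-left to 8 — 6 moves in all.
Check: order respected (2 at step 1, 12 at step 5).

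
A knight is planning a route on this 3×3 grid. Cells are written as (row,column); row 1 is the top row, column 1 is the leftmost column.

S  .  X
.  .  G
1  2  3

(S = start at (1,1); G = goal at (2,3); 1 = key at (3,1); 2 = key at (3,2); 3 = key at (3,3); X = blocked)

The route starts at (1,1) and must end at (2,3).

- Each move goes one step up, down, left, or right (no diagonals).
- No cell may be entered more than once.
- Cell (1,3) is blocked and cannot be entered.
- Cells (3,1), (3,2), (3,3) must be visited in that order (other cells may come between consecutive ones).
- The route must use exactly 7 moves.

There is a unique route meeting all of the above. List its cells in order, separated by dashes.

(1,1) - (1,2) - (2,2) - (2,1) - (3,1) - (3,2) - (3,3) - (2,3)

The waypoints must appear in the order (3,1), (3,2), (3,3), with no cell reused.
Route from (1,1): right to (1,2), down to (2,2), left to (2,1), down to (3,1), 2× right (reaching (3,3)), up to (2,3) — 7 moves in all.
Check: order respected (1 at step 4, 2 at step 5, 3 at step 6); 7 moves as required.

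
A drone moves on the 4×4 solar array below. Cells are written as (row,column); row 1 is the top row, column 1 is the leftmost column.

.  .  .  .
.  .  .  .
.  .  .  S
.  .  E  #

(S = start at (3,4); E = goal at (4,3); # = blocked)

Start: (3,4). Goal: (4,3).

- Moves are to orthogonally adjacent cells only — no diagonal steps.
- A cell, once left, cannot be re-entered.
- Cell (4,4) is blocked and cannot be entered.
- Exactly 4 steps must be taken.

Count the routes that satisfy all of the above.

2

Need simple routes of exactly 4 moves from (3,4) to (4,3) (Manhattan distance 2, so 1 moves are spent on a detour and 1 undoing it).
Enumerating: (3,4) (2,4) (2,3) (3,3) (4,3) | (3,4) (3,3) (3,2) (4,2) (4,3).
That gives 2 routes.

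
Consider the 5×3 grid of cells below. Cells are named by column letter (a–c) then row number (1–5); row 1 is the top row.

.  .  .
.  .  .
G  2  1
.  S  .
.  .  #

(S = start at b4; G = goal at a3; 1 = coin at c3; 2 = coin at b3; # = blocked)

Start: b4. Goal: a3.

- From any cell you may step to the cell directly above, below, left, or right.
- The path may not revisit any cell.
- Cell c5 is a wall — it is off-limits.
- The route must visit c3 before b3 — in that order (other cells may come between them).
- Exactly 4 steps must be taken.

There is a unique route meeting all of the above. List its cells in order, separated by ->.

The waypoints must appear in the order c3, b3, with no cell reused.
Route from b4: right to c4, up to c3, 2× left (reaching a3) — 4 moves in all.
Check: order respected (1 at step 2, 2 at step 3); 4 moves as required.

b4 -> c4 -> c3 -> b3 -> a3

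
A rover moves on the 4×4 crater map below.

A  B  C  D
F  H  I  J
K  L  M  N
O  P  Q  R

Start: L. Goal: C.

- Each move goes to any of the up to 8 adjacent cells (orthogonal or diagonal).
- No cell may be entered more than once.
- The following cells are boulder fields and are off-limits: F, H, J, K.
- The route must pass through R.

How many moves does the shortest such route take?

5

Any route passes through R somewhere between L and C. Summing Chebyshev distances along the two legs (L → R → C) gives a lower bound of 2 + 3 = 5 moves.
A route of 5 moves achieves this: L → M → R → N → I → C.
Since 5 matches the lower bound, it is optimal.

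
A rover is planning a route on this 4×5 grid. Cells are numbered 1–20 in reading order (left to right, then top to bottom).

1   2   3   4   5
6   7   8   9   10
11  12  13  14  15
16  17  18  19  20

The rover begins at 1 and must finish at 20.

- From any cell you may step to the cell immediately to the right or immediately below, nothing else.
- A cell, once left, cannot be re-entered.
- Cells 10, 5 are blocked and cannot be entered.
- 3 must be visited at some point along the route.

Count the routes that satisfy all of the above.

7

A right/down-only route from 1 to 20 makes exactly 3 down-moves and 4 right-moves in some order.
With no other constraints that would be C(7,3) = 35 routes.
Split at 3 and multiply the segment counts (each segment already excludes blocked cells): 1→3: 1; 3→20: 7; product = 7.
That gives 7 routes.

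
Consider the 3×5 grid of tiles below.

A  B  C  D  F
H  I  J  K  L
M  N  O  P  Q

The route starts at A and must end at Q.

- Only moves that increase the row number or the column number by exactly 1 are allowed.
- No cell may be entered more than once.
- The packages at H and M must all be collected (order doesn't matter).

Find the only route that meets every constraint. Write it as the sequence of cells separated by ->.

Moves only go right or down, so the column and row indices never decrease.
Route from A: down 2 to M, right 4 to Q — 6 moves in all.
Check: all required cells visited.

A -> H -> M -> N -> O -> P -> Q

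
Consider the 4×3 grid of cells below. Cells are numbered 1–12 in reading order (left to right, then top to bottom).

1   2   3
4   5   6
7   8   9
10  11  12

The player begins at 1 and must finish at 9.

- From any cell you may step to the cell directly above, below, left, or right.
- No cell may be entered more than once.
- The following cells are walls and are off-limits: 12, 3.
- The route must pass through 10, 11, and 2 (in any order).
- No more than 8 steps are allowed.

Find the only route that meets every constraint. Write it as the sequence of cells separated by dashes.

The budget equals the shortest possible length, so every move has to be on a shortest route through the required cells.
Route from 1: right to 2, down to 5, left to 4, 2× down (reaching 10), right to 11, up to 8, right to 9 — 8 moves in all.
Check: all required cells visited; 8 ≤ 8 moves.

1 - 2 - 5 - 4 - 7 - 10 - 11 - 8 - 9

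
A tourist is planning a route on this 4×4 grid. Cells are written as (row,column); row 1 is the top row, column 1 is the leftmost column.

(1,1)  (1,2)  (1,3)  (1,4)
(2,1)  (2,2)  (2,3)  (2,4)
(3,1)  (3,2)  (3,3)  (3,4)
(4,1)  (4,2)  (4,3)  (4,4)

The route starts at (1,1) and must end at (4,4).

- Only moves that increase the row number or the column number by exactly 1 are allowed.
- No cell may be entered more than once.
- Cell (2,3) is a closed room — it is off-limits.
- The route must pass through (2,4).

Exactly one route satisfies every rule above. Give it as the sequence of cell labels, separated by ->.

(1,1) -> (1,2) -> (1,3) -> (1,4) -> (2,4) -> (3,4) -> (4,4)

Moves only go right or down, so the column and row indices never decrease.
Route from (1,1): right 3 to (1,4), down 3 to (4,4) — 6 moves in all.
Check: all required cells visited.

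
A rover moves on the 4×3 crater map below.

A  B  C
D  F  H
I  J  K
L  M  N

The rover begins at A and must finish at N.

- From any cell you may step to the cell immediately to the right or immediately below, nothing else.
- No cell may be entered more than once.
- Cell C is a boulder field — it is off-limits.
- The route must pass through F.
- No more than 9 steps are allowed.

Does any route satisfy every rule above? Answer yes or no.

One route that works: A → D → F → J → M → N.

yes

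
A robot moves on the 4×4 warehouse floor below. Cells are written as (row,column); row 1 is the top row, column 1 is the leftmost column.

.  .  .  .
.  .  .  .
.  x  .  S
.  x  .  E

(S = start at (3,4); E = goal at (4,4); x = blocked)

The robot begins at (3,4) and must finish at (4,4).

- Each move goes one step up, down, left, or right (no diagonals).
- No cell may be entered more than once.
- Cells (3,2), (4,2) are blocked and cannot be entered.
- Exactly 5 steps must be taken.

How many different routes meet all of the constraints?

1

Need simple routes of exactly 5 moves from (3,4) to (4,4) (Manhattan distance 1, so 2 moves are spent on a detour and 2 undoing it).
Enumerating: (3,4) (2,4) (2,3) (3,3) (4,3) (4,4).
That gives 1 route.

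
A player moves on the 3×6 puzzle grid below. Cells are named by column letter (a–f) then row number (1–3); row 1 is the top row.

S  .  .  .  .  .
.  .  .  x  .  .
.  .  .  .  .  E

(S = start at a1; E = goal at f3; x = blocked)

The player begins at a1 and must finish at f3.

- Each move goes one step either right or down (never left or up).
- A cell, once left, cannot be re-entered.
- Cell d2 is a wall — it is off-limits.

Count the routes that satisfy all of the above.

A right/down-only route from a1 to f3 makes exactly 2 down-moves and 5 right-moves in some order.
With no other constraints that would be C(7,2) = 21 routes.
Subtract routes through each blocked cell (inclusion–exclusion for overlaps): − through d2: 12 → 9.
That gives 9 routes.

9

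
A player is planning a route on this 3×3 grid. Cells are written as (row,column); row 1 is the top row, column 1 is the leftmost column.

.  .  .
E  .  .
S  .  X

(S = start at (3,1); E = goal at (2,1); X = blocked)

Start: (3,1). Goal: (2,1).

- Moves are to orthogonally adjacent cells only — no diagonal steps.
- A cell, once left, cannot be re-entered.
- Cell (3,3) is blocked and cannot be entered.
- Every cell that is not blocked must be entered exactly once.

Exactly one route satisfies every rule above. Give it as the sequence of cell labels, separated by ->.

(3,1) -> (3,2) -> (2,2) -> (2,3) -> (1,3) -> (1,2) -> (1,1) -> (2,1)

Need to visit all 8 open cells exactly once, starting at (3,1) and ending at (2,1).
Cell (1,1) has only two open neighbours ((2,1) and (1,2)), so the path must pass straight through it: one of those is the cell it's entered from and the other is where it exits.
Route from (3,1): right to (3,2), up to (2,2), right to (2,3), up to (1,3), 2× left (reaching (1,1)), down to (2,1) — 7 moves in all.
Check: all 8 open cells covered.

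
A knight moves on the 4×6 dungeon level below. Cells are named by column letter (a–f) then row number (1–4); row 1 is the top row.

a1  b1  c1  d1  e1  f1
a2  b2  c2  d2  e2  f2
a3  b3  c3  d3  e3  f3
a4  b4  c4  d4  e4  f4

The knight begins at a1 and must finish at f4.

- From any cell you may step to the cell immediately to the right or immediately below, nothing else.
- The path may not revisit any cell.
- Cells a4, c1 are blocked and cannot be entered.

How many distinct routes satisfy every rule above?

35

A right/down-only route from a1 to f4 makes exactly 3 down-moves and 5 right-moves in some order.
With no other constraints that would be C(8,3) = 56 routes.
Subtract routes through each blocked cell (inclusion–exclusion for overlaps): − through c1: 20 − through a4: 1 → 35.
That gives 35 routes.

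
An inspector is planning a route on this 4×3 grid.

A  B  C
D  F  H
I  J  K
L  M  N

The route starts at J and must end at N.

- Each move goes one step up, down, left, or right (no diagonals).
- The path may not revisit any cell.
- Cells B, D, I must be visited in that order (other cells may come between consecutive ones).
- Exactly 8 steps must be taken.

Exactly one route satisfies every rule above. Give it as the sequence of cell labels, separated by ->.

The waypoints must appear in the order B, D, I, with no cell reused.
Route from J: 2× up (reaching B), left to A, 3× down (reaching L), 2× right (reaching N) — 8 moves in all.
Check: order respected (B at step 2, D at step 4, I at step 5); 8 moves as required.

J -> F -> B -> A -> D -> I -> L -> M -> N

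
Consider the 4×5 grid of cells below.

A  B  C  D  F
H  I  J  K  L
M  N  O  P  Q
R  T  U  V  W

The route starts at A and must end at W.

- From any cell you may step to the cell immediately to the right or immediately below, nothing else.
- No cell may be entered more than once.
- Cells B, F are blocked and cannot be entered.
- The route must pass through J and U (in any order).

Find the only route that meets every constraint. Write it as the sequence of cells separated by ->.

A -> H -> I -> J -> O -> U -> V -> W

Moves only go right or down, so the column and row indices never decrease.
Route from A: down 1 to H, right 2 to J, down 2 to U, right 2 to W — 7 moves in all.
Check: all required cells visited.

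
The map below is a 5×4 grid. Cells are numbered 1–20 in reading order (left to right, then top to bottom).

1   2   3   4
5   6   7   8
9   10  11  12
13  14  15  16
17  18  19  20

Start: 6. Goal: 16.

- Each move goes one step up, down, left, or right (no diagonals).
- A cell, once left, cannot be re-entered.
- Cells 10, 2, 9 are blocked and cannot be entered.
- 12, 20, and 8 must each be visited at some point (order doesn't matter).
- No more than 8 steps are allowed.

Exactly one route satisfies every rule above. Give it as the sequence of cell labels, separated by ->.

The budget equals the shortest possible length, so every move has to be on a shortest route through the required cells.
Route from 6: right 2 to 8, down 1 to 12, left 1 to 11, down 2 to 19, right 1 to 20, up 1 to 16 — 8 moves in all.
Check: all required cells visited; 8 ≤ 8 moves.

6 -> 7 -> 8 -> 12 -> 11 -> 15 -> 19 -> 20 -> 16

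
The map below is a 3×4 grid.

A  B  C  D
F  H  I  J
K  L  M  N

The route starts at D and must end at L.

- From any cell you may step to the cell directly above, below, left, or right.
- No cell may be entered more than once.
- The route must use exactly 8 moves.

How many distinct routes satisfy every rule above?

Need simple routes of exactly 8 moves from D to L (Manhattan distance 4, so 2 moves are spent on a detour and 2 undoing it).
Branch systematically from the start, pruning whenever the remaining move budget drops below the Manhattan distance to L or differs from it in parity. Grouping the completions by first move — via J: 6; via C: 3 — and summing: 6 + 3 = 9.
That gives 9 routes.

9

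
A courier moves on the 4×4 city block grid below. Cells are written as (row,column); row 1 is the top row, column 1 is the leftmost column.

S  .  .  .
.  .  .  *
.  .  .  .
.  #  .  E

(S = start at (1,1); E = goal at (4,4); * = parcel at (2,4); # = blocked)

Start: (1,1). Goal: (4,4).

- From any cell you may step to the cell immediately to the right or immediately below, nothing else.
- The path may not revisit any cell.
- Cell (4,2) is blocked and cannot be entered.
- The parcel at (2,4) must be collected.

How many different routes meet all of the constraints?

4

A right/down-only route from (1,1) to (4,4) makes exactly 3 down-moves and 3 right-moves in some order.
With no other constraints that would be C(6,3) = 20 routes.
Split at (2,4) and multiply the segment counts (each segment already excludes blocked cells): (1,1)→(2,4): 4; (2,4)→(4,4): 1; product = 4.
That gives 4 routes.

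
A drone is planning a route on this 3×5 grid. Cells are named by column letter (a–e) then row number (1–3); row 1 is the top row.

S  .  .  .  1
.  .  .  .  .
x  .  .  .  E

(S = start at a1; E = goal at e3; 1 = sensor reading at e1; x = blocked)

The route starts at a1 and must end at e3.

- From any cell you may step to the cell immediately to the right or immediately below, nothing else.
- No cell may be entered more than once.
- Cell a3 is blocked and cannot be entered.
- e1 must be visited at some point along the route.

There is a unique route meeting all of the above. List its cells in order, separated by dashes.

a1 - b1 - c1 - d1 - e1 - e2 - e3

Moves only go right or down, so the column and row indices never decrease.
Route from a1: right 4 to e1, down 2 to e3 — 6 moves in all.
Check: all required cells visited.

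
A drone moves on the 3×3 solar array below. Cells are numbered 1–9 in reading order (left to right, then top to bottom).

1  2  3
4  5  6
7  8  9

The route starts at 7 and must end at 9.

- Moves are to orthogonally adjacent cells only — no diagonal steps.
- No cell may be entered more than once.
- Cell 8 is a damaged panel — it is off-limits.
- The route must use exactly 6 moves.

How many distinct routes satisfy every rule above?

3

Need simple routes of exactly 6 moves from 7 to 9 (Manhattan distance 2, so 2 moves are spent on a detour and 2 undoing it).
Enumerating: 7 4 1 2 5 6 9 | 7 4 1 2 3 6 9 | 7 4 5 2 3 6 9.
That gives 3 routes.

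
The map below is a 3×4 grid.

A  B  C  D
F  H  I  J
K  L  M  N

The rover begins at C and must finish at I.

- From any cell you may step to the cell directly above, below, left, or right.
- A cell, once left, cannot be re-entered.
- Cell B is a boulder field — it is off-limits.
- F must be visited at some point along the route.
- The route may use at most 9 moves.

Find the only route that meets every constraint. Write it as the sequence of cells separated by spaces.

C D J N M L K F H I

Any route must reach F and still end at I within 9 moves, so the order of the required stops is forced.
Route from C: right 1 to D, down 2 to N, left 3 to K, up 1 to F, right 2 to I — 9 moves in all.
Check: all required cells visited; 9 ≤ 9 moves.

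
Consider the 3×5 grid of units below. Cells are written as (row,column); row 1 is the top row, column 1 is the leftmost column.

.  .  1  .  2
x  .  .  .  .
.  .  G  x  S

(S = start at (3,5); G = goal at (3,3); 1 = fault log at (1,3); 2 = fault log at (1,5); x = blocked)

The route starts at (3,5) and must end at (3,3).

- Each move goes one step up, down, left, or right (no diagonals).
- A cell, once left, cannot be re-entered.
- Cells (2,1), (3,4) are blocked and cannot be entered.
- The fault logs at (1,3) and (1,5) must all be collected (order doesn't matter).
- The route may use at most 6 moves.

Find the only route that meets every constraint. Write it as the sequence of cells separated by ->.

(3,5) -> (2,5) -> (1,5) -> (1,4) -> (1,3) -> (2,3) -> (3,3)

The budget equals the shortest possible length, so every move has to be on a shortest route through the required cells.
Route from (3,5): up 2 to (1,5), left 2 to (1,3), down 2 to (3,3) — 6 moves in all.
Check: all required cells visited; 6 ≤ 6 moves.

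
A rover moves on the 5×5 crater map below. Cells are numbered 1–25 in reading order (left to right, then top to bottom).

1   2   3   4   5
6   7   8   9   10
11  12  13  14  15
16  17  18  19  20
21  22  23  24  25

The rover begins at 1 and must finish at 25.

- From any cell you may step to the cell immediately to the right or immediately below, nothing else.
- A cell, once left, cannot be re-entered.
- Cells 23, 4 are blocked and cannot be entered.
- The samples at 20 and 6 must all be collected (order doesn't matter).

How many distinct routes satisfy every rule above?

15

A right/down-only route from 1 to 25 makes exactly 4 down-moves and 4 right-moves in some order.
With no other constraints that would be C(8,4) = 70 routes.
A monotone route can only reach the required cells in the order 6, 20, so split there and multiply the segment counts (each segment already excludes blocked cells): 1→6: 1; 6→20: 15; 20→25: 1; product = 15.
That gives 15 routes.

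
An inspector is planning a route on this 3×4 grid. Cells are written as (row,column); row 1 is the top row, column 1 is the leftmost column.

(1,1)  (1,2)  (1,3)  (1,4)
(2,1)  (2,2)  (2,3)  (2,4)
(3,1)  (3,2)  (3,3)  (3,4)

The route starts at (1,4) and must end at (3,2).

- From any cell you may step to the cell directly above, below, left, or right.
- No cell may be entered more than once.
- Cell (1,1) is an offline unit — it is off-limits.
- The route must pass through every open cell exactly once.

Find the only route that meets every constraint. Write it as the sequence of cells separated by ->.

Need to visit all 11 open cells exactly once, starting at (1,4) and ending at (3,2).
Cell (2,1) has only two open neighbours ((3,1) and (2,2)), so the path must pass straight through it: one of those is the cell it's entered from and the other is where it exits.
Route from (1,4): 2× down (reaching (3,4)), left to (3,3), 2× up (reaching (1,3)), left to (1,2), down to (2,2), left to (2,1), down to (3,1), right to (3,2) — 10 moves in all.
Check: all 11 open cells covered.

(1,4) -> (2,4) -> (3,4) -> (3,3) -> (2,3) -> (1,3) -> (1,2) -> (2,2) -> (2,1) -> (3,1) -> (3,2)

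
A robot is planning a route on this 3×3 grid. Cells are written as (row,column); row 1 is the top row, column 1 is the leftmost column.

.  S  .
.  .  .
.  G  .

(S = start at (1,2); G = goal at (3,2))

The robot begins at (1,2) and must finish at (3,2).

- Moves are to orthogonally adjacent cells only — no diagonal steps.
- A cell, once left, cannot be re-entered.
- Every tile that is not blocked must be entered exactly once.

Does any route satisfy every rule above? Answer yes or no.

Colour the cells like a checkerboard: each orthogonal step flips colour, so a Hamiltonian route alternates colours. Here there are 5 cells of one colour and 4 of the other, with start on the same colour as the goal — the counts and endpoints can't be arranged into an alternating sequence of length 9, so no Hamiltonian route exists.

no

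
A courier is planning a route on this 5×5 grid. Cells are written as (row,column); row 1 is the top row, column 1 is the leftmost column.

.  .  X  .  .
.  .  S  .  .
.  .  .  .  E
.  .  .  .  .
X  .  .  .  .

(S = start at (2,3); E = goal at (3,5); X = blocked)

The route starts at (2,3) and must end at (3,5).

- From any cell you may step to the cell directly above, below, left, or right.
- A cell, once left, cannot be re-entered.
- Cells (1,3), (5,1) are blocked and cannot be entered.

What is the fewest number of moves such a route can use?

The Manhattan distance from (2,3) to (3,5) is |2−3| + |3−5| = 3, so at least 3 moves are needed.
A route of 3 moves achieves this: (2,3) → (3,3) → (3,4) → (3,5).
Since 3 matches the lower bound, it is optimal.

3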